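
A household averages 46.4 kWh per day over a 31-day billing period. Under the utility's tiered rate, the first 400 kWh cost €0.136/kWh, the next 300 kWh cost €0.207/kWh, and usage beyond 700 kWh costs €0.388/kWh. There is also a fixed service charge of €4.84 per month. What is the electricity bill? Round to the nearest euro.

€408

Usage = 46.4 kWh/day × 31 days = 1438.4 kWh
First 400 kWh × €0.136 = €54.40
Next 300 kWh × €0.207 = €62.10
Remaining 738.4 kWh × €0.388 = €286.50
Energy charge = €403.00; + service €4.84 = €407.84 ≈ €408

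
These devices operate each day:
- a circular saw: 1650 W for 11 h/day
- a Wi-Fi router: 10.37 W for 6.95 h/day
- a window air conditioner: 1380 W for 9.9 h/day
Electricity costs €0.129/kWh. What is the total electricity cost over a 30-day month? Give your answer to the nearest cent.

circular saw: 1650 W × 11 h × 30 d = 544,500 Wh = 544.5 kWh
Wi-Fi router: 10.37 W × 6.95 h × 30 d = 2,162 Wh = 2.162 kWh
window air conditioner: 1380 W × 9.9 h × 30 d = 409,860 Wh = 409.9 kWh
Total energy = 544.5 + 2.162 + 409.9 = 956.5 kWh
Cost = 956.5 kWh × €0.129 = €123.39

€123.39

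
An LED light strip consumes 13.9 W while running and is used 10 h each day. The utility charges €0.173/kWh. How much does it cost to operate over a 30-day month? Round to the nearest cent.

€0.72

Energy = 13.9 W × 10 h/day × 30 days = 4,170 Wh = 4.17 kWh
Cost = 4.17 kWh × €0.173/kWh = €0.72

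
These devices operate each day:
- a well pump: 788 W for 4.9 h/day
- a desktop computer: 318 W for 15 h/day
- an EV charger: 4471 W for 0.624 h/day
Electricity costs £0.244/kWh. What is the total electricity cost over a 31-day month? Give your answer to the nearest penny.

well pump: 788 W × 4.9 h × 31 d = 119,697 Wh = 119.7 kWh
desktop computer: 318 W × 15 h × 31 d = 147,870 Wh = 147.9 kWh
EV charger: 4471 W × 0.624 h × 31 d = 86,487 Wh = 86.49 kWh
Total energy = 119.7 + 147.9 + 86.49 = 354.1 kWh
Cost = 354.1 kWh × £0.244 = £86.39

£86.39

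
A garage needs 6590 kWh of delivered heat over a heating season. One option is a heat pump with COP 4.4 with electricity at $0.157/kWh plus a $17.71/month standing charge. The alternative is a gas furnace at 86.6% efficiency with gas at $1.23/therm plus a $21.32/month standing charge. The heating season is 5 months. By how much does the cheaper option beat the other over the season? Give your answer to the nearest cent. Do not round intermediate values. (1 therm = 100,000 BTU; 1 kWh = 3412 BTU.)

$102.27

Heat load = 6590 kWh × 3412 = 22,485,080 BTU
Gas: input = 22,485,080 / 0.866 = 25,964,296 BTU = 259.6 therm → 259.6 × $1.23 = $319.36; + 5 × $21.32 standing = $425.96
Heat pump: 22,485,080 BTU / 3412 = 6,590 kWh heat; / 4.4 = 1,498 kWh in → × $0.157 = $235.14; + 5 × $17.71 standing = $323.69
Difference = |$425.96 − $323.69| = $102.27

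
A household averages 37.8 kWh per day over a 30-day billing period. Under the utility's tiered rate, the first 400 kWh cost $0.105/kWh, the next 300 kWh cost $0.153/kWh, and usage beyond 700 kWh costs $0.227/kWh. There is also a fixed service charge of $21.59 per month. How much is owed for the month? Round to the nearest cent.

Usage = 37.8 kWh/day × 30 days = 1134 kWh
First 400 kWh × $0.105 = $42.00
Next 300 kWh × $0.153 = $45.90
Remaining 434 kWh × $0.227 = $98.52
Energy charge = $186.42; + service $21.59 = $208.01

$208.01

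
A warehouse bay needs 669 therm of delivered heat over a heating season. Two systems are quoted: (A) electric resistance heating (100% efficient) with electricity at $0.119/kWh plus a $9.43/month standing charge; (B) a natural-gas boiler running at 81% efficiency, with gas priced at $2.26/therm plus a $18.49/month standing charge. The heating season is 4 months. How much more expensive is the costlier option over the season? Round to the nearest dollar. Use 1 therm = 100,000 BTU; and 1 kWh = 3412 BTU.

Heat load = 669 therm × 100,000 = 66,900,000 BTU
Gas: input = 66,900,000 / 0.81 = 82,592,593 BTU = 825.9 therm → 825.9 × $2.26 = $1,866.59; + 4 × $18.49 standing = $1,940.55
Electric: 66,900,000 BTU / 3412 = 19,610 kWh → × $0.119 = $2,333.26; + 4 × $9.43 standing = $2,370.98
Difference = |$1,940.55 − $2,370.98| = $430.43 ≈ $430

$430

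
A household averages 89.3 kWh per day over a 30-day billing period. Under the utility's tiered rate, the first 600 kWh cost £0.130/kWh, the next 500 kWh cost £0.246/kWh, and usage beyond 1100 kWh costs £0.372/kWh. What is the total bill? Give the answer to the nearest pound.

Usage = 89.3 kWh/day × 30 days = 2679 kWh
First 600 kWh × £0.130 = £78.00
Next 500 kWh × £0.246 = £123.00
Remaining 1579 kWh × £0.372 = £587.39
Total = £788.39 ≈ £788

£788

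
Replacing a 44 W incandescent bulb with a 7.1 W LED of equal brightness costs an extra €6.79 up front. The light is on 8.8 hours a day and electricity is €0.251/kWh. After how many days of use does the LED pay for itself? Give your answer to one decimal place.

Power saved = 44 − 7.1 = 36.9 W
Daily energy saved = 36.9 W × 8.8 h = 324.7 Wh = 0.32472 kWh
Daily savings = 0.32472 × €0.251 = €0.0815
Payback = €6.79 / €0.0815 per day = 83.31 days

83.3 days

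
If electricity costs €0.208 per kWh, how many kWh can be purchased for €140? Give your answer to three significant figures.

673 kWh

€140 / €0.208 per kWh = 673.1 kWh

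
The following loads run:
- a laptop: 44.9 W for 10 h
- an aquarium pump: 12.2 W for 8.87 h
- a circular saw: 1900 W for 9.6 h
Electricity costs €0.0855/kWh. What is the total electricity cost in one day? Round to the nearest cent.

laptop: 44.9 W × 10 h = 449 Wh = 0.449 kWh
aquarium pump: 12.2 W × 8.87 h = 108 Wh = 0.1082 kWh
circular saw: 1900 W × 9.6 h = 18,240 Wh = 18.24 kWh
Total energy = 0.449 + 0.1082 + 18.24 = 18.8 kWh
Cost = 18.8 kWh × €0.0855 = €1.61

€1.61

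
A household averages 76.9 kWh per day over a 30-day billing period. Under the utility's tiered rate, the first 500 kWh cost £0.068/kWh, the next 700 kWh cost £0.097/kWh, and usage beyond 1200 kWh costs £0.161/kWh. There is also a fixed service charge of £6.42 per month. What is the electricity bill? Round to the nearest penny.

Usage = 76.9 kWh/day × 30 days = 2307 kWh
First 500 kWh × £0.068 = £34.00
Next 700 kWh × £0.097 = £67.90
Remaining 1107 kWh × £0.161 = £178.23
Energy charge = £280.13; + service £6.42 = £286.55

£286.55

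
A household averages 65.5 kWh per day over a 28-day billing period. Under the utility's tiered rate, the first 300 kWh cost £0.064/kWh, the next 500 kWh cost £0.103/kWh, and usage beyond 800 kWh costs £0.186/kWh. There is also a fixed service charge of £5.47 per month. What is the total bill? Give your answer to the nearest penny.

Usage = 65.5 kWh/day × 28 days = 1834 kWh
First 300 kWh × £0.064 = £19.20
Next 500 kWh × £0.103 = £51.50
Remaining 1034 kWh × £0.186 = £192.32
Energy charge = £263.02; + service £5.47 = £268.49

£268.49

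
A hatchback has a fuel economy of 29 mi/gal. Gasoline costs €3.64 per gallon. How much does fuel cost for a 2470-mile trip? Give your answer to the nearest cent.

€310.03

Fuel = 2470 mi / 29 mpg = 85.17 gal
Cost = 85.17 gal × €3.64/gal = €310.03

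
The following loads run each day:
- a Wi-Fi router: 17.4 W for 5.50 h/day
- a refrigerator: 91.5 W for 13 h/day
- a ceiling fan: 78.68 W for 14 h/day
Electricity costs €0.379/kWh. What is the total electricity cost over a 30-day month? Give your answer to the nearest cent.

Wi-Fi router: 17.4 W × 5.50 h × 30 d = 2,871 Wh = 2.871 kWh
refrigerator: 91.5 W × 13 h × 30 d = 35,685 Wh = 35.69 kWh
ceiling fan: 78.68 W × 14 h × 30 d = 33,046 Wh = 33.05 kWh
Total energy = 2.871 + 35.69 + 33.05 = 71.6 kWh
Cost = 71.6 kWh × €0.379 = €27.14

€27.14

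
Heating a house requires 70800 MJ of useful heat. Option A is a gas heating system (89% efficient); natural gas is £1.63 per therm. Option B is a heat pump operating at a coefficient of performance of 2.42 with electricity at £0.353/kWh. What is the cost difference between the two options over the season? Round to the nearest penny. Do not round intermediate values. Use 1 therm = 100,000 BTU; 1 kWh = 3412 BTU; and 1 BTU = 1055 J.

Heat load = 70800 MJ = 70,800,000,000 J / 1055 = 67,109,005 BTU
Gas: input = 67,109,005 / 0.890 = 75,403,376 BTU = 754 therm → 754 × £1.63 = £1,229.08
Heat pump: 67,109,005 BTU / 3412 = 19,670 kWh heat; / 2.42 = 8,127 kWh in → × £0.353 = £2,869.00
Difference = |£1,229.08 − £2,869.00| = £1,639.93

£1639.93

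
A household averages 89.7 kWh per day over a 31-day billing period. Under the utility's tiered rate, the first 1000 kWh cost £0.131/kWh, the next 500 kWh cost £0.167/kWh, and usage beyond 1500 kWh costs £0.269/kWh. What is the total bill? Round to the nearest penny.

£559.01

Usage = 89.7 kWh/day × 31 days = 2780.7 kWh
First 1000 kWh × £0.131 = £131.00
Next 500 kWh × £0.167 = £83.50
Remaining 1280.7 kWh × £0.269 = £344.51
Total = £559.01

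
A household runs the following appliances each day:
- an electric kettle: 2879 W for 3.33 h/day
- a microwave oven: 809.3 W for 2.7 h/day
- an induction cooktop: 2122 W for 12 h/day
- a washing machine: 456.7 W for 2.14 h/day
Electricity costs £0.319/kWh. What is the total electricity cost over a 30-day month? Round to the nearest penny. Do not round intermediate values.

£365.70

electric kettle: 2879 W × 3.33 h × 30 d = 287,612 Wh = 287.6 kWh
microwave oven: 809.3 W × 2.7 h × 30 d = 65,553 Wh = 65.55 kWh
induction cooktop: 2122 W × 12 h × 30 d = 763,920 Wh = 763.9 kWh
washing machine: 456.7 W × 2.14 h × 30 d = 29,320 Wh = 29.32 kWh
Total energy = 287.6 + 65.55 + 763.9 + 29.32 = 1,146 kWh
Cost = 1,146 kWh × £0.319 = £365.70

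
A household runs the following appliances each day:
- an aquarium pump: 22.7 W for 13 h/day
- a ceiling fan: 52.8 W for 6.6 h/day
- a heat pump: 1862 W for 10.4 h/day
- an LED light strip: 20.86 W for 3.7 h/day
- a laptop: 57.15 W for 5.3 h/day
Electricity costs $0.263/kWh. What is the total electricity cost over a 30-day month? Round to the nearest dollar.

aquarium pump: 22.7 W × 13 h × 30 d = 8,853 Wh = 8.853 kWh
ceiling fan: 52.8 W × 6.6 h × 30 d = 10,454 Wh = 10.45 kWh
heat pump: 1862 W × 10.4 h × 30 d = 580,944 Wh = 580.9 kWh
LED light strip: 20.86 W × 3.7 h × 30 d = 2,315 Wh = 2.315 kWh
laptop: 57.15 W × 5.3 h × 30 d = 9,087 Wh = 9.087 kWh
Total energy = 8.853 + 10.45 + 580.9 + 2.315 + 9.087 = 611.7 kWh
Cost = 611.7 kWh × $0.263 = $160.86 ≈ $161

$161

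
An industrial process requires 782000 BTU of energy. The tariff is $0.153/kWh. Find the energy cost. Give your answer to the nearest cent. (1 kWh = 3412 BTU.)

782000 BTU × (0.00029308 kWh/BTU) = 229.2 kWh
Cost = 229.2 kWh × $0.153/kWh = $35.07

$35.07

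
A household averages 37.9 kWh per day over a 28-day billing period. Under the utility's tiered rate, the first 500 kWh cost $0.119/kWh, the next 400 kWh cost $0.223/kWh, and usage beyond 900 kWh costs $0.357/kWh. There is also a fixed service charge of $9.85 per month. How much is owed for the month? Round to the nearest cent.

Usage = 37.9 kWh/day × 28 days = 1061.2 kWh
First 500 kWh × $0.119 = $59.50
Next 400 kWh × $0.223 = $89.20
Remaining 161.2 kWh × $0.357 = $57.55
Energy charge = $206.25; + service $9.85 = $216.10

$216.10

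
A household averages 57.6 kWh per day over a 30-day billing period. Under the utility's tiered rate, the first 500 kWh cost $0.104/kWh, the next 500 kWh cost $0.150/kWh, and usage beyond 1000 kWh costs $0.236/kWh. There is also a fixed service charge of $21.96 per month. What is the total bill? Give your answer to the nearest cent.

$320.77

Usage = 57.6 kWh/day × 30 days = 1728 kWh
First 500 kWh × $0.104 = $52.00
Next 500 kWh × $0.150 = $75.00
Remaining 728 kWh × $0.236 = $171.81
Energy charge = $298.81; + service $21.96 = $320.77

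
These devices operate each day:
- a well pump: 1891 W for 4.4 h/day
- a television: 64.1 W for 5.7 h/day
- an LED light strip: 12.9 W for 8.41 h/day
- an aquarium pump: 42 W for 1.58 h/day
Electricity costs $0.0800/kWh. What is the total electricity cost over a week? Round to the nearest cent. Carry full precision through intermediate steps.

well pump: 1891 W × 4.4 h × 7 d = 58,243 Wh = 58.24 kWh
television: 64.1 W × 5.7 h × 7 d = 2,558 Wh = 2.558 kWh
LED light strip: 12.9 W × 8.41 h × 7 d = 759 Wh = 0.7594 kWh
aquarium pump: 42 W × 1.58 h × 7 d = 465 Wh = 0.4645 kWh
Total energy = 58.24 + 2.558 + 0.7594 + 0.4645 = 62.02 kWh
Cost = 62.02 kWh × $0.0800 = $4.96

$4.96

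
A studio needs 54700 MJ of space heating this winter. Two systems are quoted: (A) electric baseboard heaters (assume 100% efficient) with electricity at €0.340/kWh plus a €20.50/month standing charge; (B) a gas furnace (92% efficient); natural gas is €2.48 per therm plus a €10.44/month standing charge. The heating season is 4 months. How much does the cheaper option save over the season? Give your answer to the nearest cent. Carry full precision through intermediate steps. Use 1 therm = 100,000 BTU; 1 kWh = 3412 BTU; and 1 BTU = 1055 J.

Heat load = 54700 MJ = 54,700,000,000 J / 1055 = 51,848,341 BTU
Gas: input = 51,848,341 / 0.92 = 56,356,893 BTU = 563.6 therm → 563.6 × €2.48 = €1,397.65; + 4 × €10.44 standing = €1,439.41
Electric: 51,848,341 BTU / 3412 = 15,200 kWh → × €0.340 = €5,166.60; + 4 × €20.50 standing = €5,248.60
Difference = |€1,439.41 − €5,248.60| = €3,809.19

€3809.19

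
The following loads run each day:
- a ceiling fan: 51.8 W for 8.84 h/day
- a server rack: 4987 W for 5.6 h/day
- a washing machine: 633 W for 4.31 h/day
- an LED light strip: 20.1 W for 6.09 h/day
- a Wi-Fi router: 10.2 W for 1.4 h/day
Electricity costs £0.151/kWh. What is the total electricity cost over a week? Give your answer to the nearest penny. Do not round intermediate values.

£33.03

ceiling fan: 51.8 W × 8.84 h × 7 d = 3,205 Wh = 3.205 kWh
server rack: 4987 W × 5.6 h × 7 d = 195,490 Wh = 195.5 kWh
washing machine: 633 W × 4.31 h × 7 d = 19,098 Wh = 19.1 kWh
LED light strip: 20.1 W × 6.09 h × 7 d = 857 Wh = 0.8569 kWh
Wi-Fi router: 10.2 W × 1.4 h × 7 d = 100 Wh = 0.09996 kWh
Total energy = 3.205 + 195.5 + 19.1 + 0.8569 + 0.09996 = 218.8 kWh
Cost = 218.8 kWh × £0.151 = £33.03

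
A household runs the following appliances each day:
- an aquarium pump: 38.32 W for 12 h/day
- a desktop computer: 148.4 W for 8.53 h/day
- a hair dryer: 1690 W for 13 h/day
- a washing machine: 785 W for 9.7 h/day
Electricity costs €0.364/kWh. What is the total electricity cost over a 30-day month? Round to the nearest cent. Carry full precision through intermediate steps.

aquarium pump: 38.32 W × 12 h × 30 d = 13,795 Wh = 13.8 kWh
desktop computer: 148.4 W × 8.53 h × 30 d = 37,976 Wh = 37.98 kWh
hair dryer: 1690 W × 13 h × 30 d = 659,100 Wh = 659.1 kWh
washing machine: 785 W × 9.7 h × 30 d = 228,435 Wh = 228.4 kWh
Total energy = 13.8 + 37.98 + 659.1 + 228.4 = 939.3 kWh
Cost = 939.3 kWh × €0.364 = €341.91

€341.91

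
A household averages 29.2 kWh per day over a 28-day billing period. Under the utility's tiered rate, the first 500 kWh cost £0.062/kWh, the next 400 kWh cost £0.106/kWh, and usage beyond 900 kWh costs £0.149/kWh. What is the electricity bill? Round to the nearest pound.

Usage = 29.2 kWh/day × 28 days = 817.6 kWh
First 500 kWh × £0.062 = £31.00
Next 317.6 kWh × £0.106 = £33.67
Remaining tier: 0 kWh (not reached)
Total = £64.67 ≈ £65

£65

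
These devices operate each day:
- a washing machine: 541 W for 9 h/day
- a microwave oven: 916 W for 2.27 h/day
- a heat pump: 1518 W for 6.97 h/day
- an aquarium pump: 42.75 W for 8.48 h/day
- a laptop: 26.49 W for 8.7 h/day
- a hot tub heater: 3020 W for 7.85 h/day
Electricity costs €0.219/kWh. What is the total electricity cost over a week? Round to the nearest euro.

washing machine: 541 W × 9 h × 7 d = 34,083 Wh = 34.08 kWh
microwave oven: 916 W × 2.27 h × 7 d = 14,555 Wh = 14.56 kWh
heat pump: 1518 W × 6.97 h × 7 d = 74,063 Wh = 74.06 kWh
aquarium pump: 42.75 W × 8.48 h × 7 d = 2,538 Wh = 2.538 kWh
laptop: 26.49 W × 8.7 h × 7 d = 1,613 Wh = 1.613 kWh
hot tub heater: 3020 W × 7.85 h × 7 d = 165,949 Wh = 165.9 kWh
Total energy = 34.08 + 14.56 + 74.06 + 2.538 + 1.613 + 165.9 = 292.8 kWh
Cost = 292.8 kWh × €0.219 = €64.12 ≈ €64

€64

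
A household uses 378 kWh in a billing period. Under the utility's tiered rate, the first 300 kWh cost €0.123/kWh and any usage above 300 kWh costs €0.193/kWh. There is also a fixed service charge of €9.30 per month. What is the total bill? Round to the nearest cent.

First 300 kWh × €0.123 = €36.90
Remaining 78 kWh × €0.193 = €15.05
Energy charge = €51.95; + service €9.30 = €61.25

€61.25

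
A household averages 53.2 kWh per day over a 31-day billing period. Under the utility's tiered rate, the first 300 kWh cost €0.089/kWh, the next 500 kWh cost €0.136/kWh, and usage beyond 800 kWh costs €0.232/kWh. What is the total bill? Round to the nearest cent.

€291.71

Usage = 53.2 kWh/day × 31 days = 1649.2 kWh
First 300 kWh × €0.089 = €26.70
Next 500 kWh × €0.136 = €68.00
Remaining 849.2 kWh × €0.232 = €197.01
Total = €291.71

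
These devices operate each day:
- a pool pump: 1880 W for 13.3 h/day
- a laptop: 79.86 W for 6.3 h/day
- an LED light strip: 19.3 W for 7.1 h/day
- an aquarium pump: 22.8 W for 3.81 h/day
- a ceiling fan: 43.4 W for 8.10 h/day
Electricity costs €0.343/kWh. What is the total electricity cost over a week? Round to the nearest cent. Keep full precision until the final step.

pool pump: 1880 W × 13.3 h × 7 d = 175,028 Wh = 175 kWh
laptop: 79.86 W × 6.3 h × 7 d = 3,522 Wh = 3.522 kWh
LED light strip: 19.3 W × 7.1 h × 7 d = 959 Wh = 0.9592 kWh
aquarium pump: 22.8 W × 3.81 h × 7 d = 608 Wh = 0.6081 kWh
ceiling fan: 43.4 W × 8.10 h × 7 d = 2,461 Wh = 2.461 kWh
Total energy = 175 + 3.522 + 0.9592 + 0.6081 + 2.461 = 182.6 kWh
Cost = 182.6 kWh × €0.343 = €62.62

€62.62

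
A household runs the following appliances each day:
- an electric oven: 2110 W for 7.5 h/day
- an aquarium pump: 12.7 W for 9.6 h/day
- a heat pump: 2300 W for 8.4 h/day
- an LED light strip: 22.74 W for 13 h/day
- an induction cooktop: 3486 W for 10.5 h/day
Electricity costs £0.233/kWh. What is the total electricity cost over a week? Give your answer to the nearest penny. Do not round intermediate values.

electric oven: 2110 W × 7.5 h × 7 d = 110,775 Wh = 110.8 kWh
aquarium pump: 12.7 W × 9.6 h × 7 d = 853 Wh = 0.8534 kWh
heat pump: 2300 W × 8.4 h × 7 d = 135,240 Wh = 135.2 kWh
LED light strip: 22.74 W × 13 h × 7 d = 2,069 Wh = 2.069 kWh
induction cooktop: 3486 W × 10.5 h × 7 d = 256,221 Wh = 256.2 kWh
Total energy = 110.8 + 0.8534 + 135.2 + 2.069 + 256.2 = 505.2 kWh
Cost = 505.2 kWh × £0.233 = £117.70

£117.70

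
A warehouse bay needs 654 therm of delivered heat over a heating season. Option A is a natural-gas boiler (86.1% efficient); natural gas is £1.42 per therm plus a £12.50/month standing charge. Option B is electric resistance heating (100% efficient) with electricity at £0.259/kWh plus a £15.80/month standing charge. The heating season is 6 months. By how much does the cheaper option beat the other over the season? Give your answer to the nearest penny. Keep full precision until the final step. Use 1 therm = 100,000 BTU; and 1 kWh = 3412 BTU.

Heat load = 654 therm × 100,000 = 65,400,000 BTU
Gas: input = 65,400,000 / 0.861 = 75,958,188 BTU = 759.6 therm → 759.6 × £1.42 = £1,078.61; + 6 × £12.50 standing = £1,153.61
Electric: 65,400,000 BTU / 3412 = 19,170 kWh → × £0.259 = £4,964.42; + 6 × £15.80 standing = £5,059.22
Difference = |£1,153.61 − £5,059.22| = £3,905.61

£3905.61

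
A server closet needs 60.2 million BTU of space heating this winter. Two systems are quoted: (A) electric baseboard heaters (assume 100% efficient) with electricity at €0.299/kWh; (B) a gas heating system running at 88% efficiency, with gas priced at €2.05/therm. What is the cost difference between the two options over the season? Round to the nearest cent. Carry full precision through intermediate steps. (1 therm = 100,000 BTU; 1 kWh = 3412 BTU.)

€3873.05

Heat load = 60.2 × 10⁶ BTU = 60,200,000 BTU
Gas: input = 60,200,000 / 0.88 = 68,409,091 BTU = 684.1 therm → 684.1 × €2.05 = €1,402.39
Electric: 60,200,000 BTU / 3412 = 17,640 kWh → × €0.299 = €5,275.44
Difference = |€1,402.39 − €5,275.44| = €3,873.05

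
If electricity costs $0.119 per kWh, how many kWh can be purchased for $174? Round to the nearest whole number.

$174 / $0.119 per kWh = 1,462 kWh

1462 kWh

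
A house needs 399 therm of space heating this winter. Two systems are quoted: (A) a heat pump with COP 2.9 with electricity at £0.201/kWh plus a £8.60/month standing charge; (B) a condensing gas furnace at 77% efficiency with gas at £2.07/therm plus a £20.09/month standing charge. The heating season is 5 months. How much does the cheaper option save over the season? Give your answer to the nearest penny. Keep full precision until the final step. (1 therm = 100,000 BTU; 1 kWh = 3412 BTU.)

£319.57

Heat load = 399 therm × 100,000 = 39,900,000 BTU
Gas: input = 39,900,000 / 0.77 = 51,818,182 BTU = 518.2 therm → 518.2 × £2.07 = £1,072.64; + 5 × £20.09 standing = £1,173.09
Heat pump: 39,900,000 BTU / 3412 = 11,690 kWh heat; / 2.9 = 4,032 kWh in → × £0.201 = £810.52; + 5 × £8.60 standing = £853.52
Difference = |£1,173.09 − £853.52| = £319.57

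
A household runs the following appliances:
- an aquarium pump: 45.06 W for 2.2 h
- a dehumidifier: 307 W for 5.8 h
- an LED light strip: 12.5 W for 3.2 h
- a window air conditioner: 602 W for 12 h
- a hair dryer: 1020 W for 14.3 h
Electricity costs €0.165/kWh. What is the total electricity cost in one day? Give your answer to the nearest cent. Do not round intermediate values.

€3.92

aquarium pump: 45.06 W × 2.2 h = 99 Wh = 0.09913 kWh
dehumidifier: 307 W × 5.8 h = 1,781 Wh = 1.781 kWh
LED light strip: 12.5 W × 3.2 h = 40 Wh = 0.04 kWh
window air conditioner: 602 W × 12 h = 7,224 Wh = 7.224 kWh
hair dryer: 1020 W × 14.3 h = 14,586 Wh = 14.59 kWh
Total energy = 0.09913 + 1.781 + 0.04 + 7.224 + 14.59 = 23.73 kWh
Cost = 23.73 kWh × €0.165 = €3.92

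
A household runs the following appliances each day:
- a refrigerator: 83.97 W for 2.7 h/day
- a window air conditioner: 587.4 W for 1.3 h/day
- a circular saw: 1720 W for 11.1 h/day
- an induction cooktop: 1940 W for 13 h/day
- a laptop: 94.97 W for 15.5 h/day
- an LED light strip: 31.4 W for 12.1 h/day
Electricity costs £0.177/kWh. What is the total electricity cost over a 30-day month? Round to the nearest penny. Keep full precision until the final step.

£250.39

refrigerator: 83.97 W × 2.7 h × 30 d = 6,802 Wh = 6.802 kWh
window air conditioner: 587.4 W × 1.3 h × 30 d = 22,909 Wh = 22.91 kWh
circular saw: 1720 W × 11.1 h × 30 d = 572,760 Wh = 572.8 kWh
induction cooktop: 1940 W × 13 h × 30 d = 756,600 Wh = 756.6 kWh
laptop: 94.97 W × 15.5 h × 30 d = 44,161 Wh = 44.16 kWh
LED light strip: 31.4 W × 12.1 h × 30 d = 11,398 Wh = 11.4 kWh
Total energy = 6.802 + 22.91 + 572.8 + 756.6 + 44.16 + 11.4 = 1,415 kWh
Cost = 1,415 kWh × £0.177 = £250.39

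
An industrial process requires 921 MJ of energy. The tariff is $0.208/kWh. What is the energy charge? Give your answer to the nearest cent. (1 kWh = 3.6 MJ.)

$53.21

921 MJ × (0.27778 kWh/MJ) = 255.8 kWh
Cost = 255.8 kWh × $0.208/kWh = $53.21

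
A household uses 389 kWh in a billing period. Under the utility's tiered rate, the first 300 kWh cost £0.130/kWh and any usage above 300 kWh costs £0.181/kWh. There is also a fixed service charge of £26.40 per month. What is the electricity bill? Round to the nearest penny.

First 300 kWh × £0.130 = £39.00
Remaining 89 kWh × £0.181 = £16.11
Energy charge = £55.11; + service £26.40 = £81.51

£81.51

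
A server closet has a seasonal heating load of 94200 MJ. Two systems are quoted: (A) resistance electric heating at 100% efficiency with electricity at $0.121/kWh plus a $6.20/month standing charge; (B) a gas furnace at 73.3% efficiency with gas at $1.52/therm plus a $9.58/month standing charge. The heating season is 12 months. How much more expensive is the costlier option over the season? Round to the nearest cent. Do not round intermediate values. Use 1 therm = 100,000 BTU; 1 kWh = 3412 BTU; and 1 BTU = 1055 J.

$1274.34

Heat load = 94200 MJ = 94,200,000,000 J / 1055 = 89,289,100 BTU
Gas: input = 89,289,100 / 0.733 = 121,813,233 BTU = 1,218 therm → 1,218 × $1.52 = $1,851.56; + 12 × $9.58 standing = $1,966.52
Electric: 89,289,100 BTU / 3412 = 26,170 kWh → × $0.121 = $3,166.47; + 12 × $6.20 standing = $3,240.87
Difference = |$1,966.52 − $3,240.87| = $1,274.34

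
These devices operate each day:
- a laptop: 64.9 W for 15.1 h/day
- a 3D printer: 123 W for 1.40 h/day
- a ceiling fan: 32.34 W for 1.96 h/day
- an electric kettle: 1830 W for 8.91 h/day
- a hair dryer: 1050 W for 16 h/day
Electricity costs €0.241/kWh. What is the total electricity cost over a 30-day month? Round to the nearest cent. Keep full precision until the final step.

laptop: 64.9 W × 15.1 h × 30 d = 29,400 Wh = 29.4 kWh
3D printer: 123 W × 1.40 h × 30 d = 5,166 Wh = 5.166 kWh
ceiling fan: 32.34 W × 1.96 h × 30 d = 1,902 Wh = 1.902 kWh
electric kettle: 1830 W × 8.91 h × 30 d = 489,159 Wh = 489.2 kWh
hair dryer: 1050 W × 16 h × 30 d = 504,000 Wh = 504 kWh
Total energy = 29.4 + 5.166 + 1.902 + 489.2 + 504 = 1,030 kWh
Cost = 1,030 kWh × €0.241 = €248.14

€248.14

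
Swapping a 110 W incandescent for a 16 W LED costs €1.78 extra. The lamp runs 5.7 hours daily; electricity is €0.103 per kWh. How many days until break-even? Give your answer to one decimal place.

32.3 days

Power saved = 110 − 16 = 94 W
Daily energy saved = 94 W × 5.7 h = 535.8 Wh = 0.5358 kWh
Daily savings = 0.5358 × €0.103 = €0.0552
Payback = €1.78 / €0.0552 per day = 32.25 days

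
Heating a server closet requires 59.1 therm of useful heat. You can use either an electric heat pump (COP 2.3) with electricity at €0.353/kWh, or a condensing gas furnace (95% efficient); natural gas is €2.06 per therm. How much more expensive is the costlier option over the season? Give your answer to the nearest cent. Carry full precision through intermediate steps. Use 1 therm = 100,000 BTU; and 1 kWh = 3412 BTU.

€137.69

Heat load = 59.1 therm × 100,000 = 5,910,000 BTU
Gas: input = 5,910,000 / 0.95 = 6,221,053 BTU = 62.21 therm → 62.21 × €2.06 = €128.15
Heat pump: 5,910,000 BTU / 3412 = 1,732 kWh heat; / 2.3 = 753.1 kWh in → × €0.353 = €265.84
Difference = |€128.15 − €265.84| = €137.69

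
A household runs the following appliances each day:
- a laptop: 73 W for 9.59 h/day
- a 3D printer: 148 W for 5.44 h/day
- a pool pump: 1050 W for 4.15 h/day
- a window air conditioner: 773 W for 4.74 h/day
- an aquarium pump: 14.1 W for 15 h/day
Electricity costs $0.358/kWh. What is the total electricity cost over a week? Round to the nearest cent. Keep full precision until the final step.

laptop: 73 W × 9.59 h × 7 d = 4,900 Wh = 4.9 kWh
3D printer: 148 W × 5.44 h × 7 d = 5,636 Wh = 5.636 kWh
pool pump: 1050 W × 4.15 h × 7 d = 30,502 Wh = 30.5 kWh
window air conditioner: 773 W × 4.74 h × 7 d = 25,648 Wh = 25.65 kWh
aquarium pump: 14.1 W × 15 h × 7 d = 1,480 Wh = 1.48 kWh
Total energy = 4.9 + 5.636 + 30.5 + 25.65 + 1.48 = 68.17 kWh
Cost = 68.17 kWh × $0.358 = $24.40

$24.40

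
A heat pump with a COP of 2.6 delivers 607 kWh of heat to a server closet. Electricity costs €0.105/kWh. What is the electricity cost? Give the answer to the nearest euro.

€25

Electrical input = 607 kWh / 2.6 = 233.5 kWh
Cost = 233.5 × €0.105/kWh = €24.51 ≈ €25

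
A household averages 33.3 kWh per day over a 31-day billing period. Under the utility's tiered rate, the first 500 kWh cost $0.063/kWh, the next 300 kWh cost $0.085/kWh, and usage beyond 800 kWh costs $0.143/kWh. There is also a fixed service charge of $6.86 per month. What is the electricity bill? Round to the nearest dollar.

Usage = 33.3 kWh/day × 31 days = 1032.3 kWh
First 500 kWh × $0.063 = $31.50
Next 300 kWh × $0.085 = $25.50
Remaining 232.3 kWh × $0.143 = $33.22
Energy charge = $90.22; + service $6.86 = $97.08 ≈ $97

$97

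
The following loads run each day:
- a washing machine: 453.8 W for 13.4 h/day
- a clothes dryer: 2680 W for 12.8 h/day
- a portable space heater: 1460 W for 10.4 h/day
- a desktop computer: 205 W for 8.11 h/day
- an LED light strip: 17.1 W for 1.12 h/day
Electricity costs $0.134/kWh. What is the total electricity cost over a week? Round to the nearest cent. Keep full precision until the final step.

$53.70

washing machine: 453.8 W × 13.4 h × 7 d = 42,566 Wh = 42.57 kWh
clothes dryer: 2680 W × 12.8 h × 7 d = 240,128 Wh = 240.1 kWh
portable space heater: 1460 W × 10.4 h × 7 d = 106,288 Wh = 106.3 kWh
desktop computer: 205 W × 8.11 h × 7 d = 11,638 Wh = 11.64 kWh
LED light strip: 17.1 W × 1.12 h × 7 d = 134 Wh = 0.1341 kWh
Total energy = 42.57 + 240.1 + 106.3 + 11.64 + 0.1341 = 400.8 kWh
Cost = 400.8 kWh × $0.134 = $53.70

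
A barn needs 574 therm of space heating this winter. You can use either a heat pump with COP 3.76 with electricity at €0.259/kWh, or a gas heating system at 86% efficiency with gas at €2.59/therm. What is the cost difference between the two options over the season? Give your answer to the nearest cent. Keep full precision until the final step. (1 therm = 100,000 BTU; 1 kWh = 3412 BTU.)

Heat load = 574 therm × 100,000 = 57,400,000 BTU
Gas: input = 57,400,000 / 0.86 = 66,744,186 BTU = 667.4 therm → 667.4 × €2.59 = €1,728.67
Heat pump: 57,400,000 BTU / 3412 = 16,820 kWh heat; / 3.76 = 4,474 kWh in → × €0.259 = €1,158.82
Difference = |€1,728.67 − €1,158.82| = €569.86

€569.86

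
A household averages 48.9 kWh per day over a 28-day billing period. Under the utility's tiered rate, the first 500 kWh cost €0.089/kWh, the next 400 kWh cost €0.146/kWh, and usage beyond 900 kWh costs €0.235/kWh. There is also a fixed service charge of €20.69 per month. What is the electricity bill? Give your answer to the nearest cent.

€233.85

Usage = 48.9 kWh/day × 28 days = 1369.2 kWh
First 500 kWh × €0.089 = €44.50
Next 400 kWh × €0.146 = €58.40
Remaining 469.2 kWh × €0.235 = €110.26
Energy charge = €213.16; + service €20.69 = €233.85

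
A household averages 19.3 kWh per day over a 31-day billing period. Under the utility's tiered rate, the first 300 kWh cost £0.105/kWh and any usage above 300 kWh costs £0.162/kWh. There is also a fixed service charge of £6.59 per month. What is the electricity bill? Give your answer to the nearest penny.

Usage = 19.3 kWh/day × 31 days = 598.3 kWh
First 300 kWh × £0.105 = £31.50
Remaining 298.3 kWh × £0.162 = £48.32
Energy charge = £79.82; + service £6.59 = £86.41

£86.41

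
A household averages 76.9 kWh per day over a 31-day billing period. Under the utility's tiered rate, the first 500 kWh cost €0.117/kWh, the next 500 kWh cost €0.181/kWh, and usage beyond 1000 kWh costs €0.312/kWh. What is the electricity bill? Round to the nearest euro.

Usage = 76.9 kWh/day × 31 days = 2383.9 kWh
First 500 kWh × €0.117 = €58.50
Next 500 kWh × €0.181 = €90.50
Remaining 1383.9 kWh × €0.312 = €431.78
Total = €580.78 ≈ €581

€581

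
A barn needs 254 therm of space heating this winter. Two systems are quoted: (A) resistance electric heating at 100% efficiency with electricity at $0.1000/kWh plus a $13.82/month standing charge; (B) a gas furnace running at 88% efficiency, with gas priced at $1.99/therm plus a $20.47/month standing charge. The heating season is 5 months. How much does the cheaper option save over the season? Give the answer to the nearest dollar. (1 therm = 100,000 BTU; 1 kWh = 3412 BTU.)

$137

Heat load = 254 therm × 100,000 = 25,400,000 BTU
Gas: input = 25,400,000 / 0.88 = 28,863,636 BTU = 288.6 therm → 288.6 × $1.99 = $574.39; + 5 × $20.47 standing = $676.74
Electric: 25,400,000 BTU / 3412 = 7,444 kWh → × $0.1000 = $744.43; + 5 × $13.82 standing = $813.53
Difference = |$676.74 − $813.53| = $136.80 ≈ $137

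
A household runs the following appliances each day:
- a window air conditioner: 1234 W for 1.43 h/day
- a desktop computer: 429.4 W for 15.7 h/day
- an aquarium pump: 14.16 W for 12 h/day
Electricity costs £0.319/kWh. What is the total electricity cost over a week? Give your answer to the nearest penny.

window air conditioner: 1234 W × 1.43 h × 7 d = 12,352 Wh = 12.35 kWh
desktop computer: 429.4 W × 15.7 h × 7 d = 47,191 Wh = 47.19 kWh
aquarium pump: 14.16 W × 12 h × 7 d = 1,189 Wh = 1.189 kWh
Total energy = 12.35 + 47.19 + 1.189 = 60.73 kWh
Cost = 60.73 kWh × £0.319 = £19.37

£19.37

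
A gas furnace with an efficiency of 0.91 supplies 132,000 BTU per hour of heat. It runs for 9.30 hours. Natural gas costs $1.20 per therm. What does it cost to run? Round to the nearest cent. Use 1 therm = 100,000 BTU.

$16.19

Heat delivered = 132,000 BTU/h × 9.30 h = 1,227,600 BTU
Gas input = 1,227,600 / 0.91 = 1,349,011 BTU
= 1,349,011 / 100,000 = 13.49 therm
Cost = 13.49 × $1.20/therm = $16.19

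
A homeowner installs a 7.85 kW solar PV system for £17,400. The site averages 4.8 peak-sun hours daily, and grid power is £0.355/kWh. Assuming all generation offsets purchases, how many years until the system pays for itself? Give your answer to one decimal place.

3.6 years

Daily generation = 7.85 kW × 4.8 h = 37.68 kWh
Annual generation = 37.68 × 365 = 13753 kWh
Annual savings = 13753 × £0.355 = £4,882.39
Payback = £17,400 / £4,882.39 = 3.56 years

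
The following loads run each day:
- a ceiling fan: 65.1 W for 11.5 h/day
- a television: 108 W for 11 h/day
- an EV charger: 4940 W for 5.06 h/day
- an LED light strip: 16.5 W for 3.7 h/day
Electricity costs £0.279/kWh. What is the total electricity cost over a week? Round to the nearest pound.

£53

ceiling fan: 65.1 W × 11.5 h × 7 d = 5,241 Wh = 5.241 kWh
television: 108 W × 11 h × 7 d = 8,316 Wh = 8.316 kWh
EV charger: 4940 W × 5.06 h × 7 d = 174,975 Wh = 175 kWh
LED light strip: 16.5 W × 3.7 h × 7 d = 427 Wh = 0.4274 kWh
Total energy = 5.241 + 8.316 + 175 + 0.4274 = 189 kWh
Cost = 189 kWh × £0.279 = £52.72 ≈ £53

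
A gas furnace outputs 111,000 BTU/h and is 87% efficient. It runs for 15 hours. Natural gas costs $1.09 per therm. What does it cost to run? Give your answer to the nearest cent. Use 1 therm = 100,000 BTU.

$20.86

Heat delivered = 111,000 BTU/h × 15 h = 1,665,000 BTU
Gas input = 1,665,000 / 0.87 = 1,913,793 BTU
= 1,913,793 / 100,000 = 19.14 therm
Cost = 19.14 × $1.09/therm = $20.86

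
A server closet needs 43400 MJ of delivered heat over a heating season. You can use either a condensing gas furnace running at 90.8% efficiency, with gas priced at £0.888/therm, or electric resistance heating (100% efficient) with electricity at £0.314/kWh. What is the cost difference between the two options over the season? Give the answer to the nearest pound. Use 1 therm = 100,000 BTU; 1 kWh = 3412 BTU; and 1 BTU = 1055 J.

Heat load = 43400 MJ = 43,400,000,000 J / 1055 = 41,137,441 BTU
Gas: input = 41,137,441 / 0.908 = 45,305,551 BTU = 453.1 therm → 453.1 × £0.888 = £402.31
Electric: 41,137,441 BTU / 3412 = 12,060 kWh → × £0.314 = £3,785.80
Difference = |£402.31 − £3,785.80| = £3,383.49 ≈ £3383

£3383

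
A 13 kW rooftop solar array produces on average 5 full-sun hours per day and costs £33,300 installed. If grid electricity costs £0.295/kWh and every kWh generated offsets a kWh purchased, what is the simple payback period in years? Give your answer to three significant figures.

4.76 years

Daily generation = 13 kW × 5 h = 65 kWh
Annual generation = 65 × 365 = 23725 kWh
Annual savings = 23725 × £0.295 = £6,998.88
Payback = £33,300 / £6,998.88 = 4.76 years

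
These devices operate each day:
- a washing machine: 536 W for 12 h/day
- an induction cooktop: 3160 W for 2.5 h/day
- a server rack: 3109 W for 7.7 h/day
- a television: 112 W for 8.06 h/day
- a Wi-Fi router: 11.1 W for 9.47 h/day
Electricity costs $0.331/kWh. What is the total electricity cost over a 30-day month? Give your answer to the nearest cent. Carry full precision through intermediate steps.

$390.04

washing machine: 536 W × 12 h × 30 d = 192,960 Wh = 193 kWh
induction cooktop: 3160 W × 2.5 h × 30 d = 237,000 Wh = 237 kWh
server rack: 3109 W × 7.7 h × 30 d = 718,179 Wh = 718.2 kWh
television: 112 W × 8.06 h × 30 d = 27,082 Wh = 27.08 kWh
Wi-Fi router: 11.1 W × 9.47 h × 30 d = 3,154 Wh = 3.154 kWh
Total energy = 193 + 237 + 718.2 + 27.08 + 3.154 = 1,178 kWh
Cost = 1,178 kWh × $0.331 = $390.04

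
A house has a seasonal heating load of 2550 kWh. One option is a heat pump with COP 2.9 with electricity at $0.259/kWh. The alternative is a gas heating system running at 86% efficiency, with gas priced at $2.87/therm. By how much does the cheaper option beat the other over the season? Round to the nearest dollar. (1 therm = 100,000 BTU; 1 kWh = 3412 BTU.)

$63

Heat load = 2550 kWh × 3412 = 8,700,600 BTU
Gas: input = 8,700,600 / 0.86 = 10,116,977 BTU = 101.2 therm → 101.2 × $2.87 = $290.36
Heat pump: 8,700,600 BTU / 3412 = 2,550 kWh heat; / 2.9 = 879.3 kWh in → × $0.259 = $227.74
Difference = |$290.36 − $227.74| = $62.62 ≈ $63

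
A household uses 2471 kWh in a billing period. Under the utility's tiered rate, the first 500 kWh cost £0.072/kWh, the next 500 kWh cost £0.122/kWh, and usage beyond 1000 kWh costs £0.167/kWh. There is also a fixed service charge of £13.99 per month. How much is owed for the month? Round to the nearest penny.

£356.65

First 500 kWh × £0.072 = £36.00
Next 500 kWh × £0.122 = £61.00
Remaining 1471 kWh × £0.167 = £245.66
Energy charge = £342.66; + service £13.99 = £356.65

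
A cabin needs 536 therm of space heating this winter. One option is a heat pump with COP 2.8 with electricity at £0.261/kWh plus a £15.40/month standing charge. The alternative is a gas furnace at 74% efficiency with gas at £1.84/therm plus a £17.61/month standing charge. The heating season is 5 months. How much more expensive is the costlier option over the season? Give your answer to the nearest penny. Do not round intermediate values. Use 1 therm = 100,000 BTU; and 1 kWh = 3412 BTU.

Heat load = 536 therm × 100,000 = 53,600,000 BTU
Gas: input = 53,600,000 / 0.740 = 72,432,432 BTU = 724.3 therm → 724.3 × £1.84 = £1,332.76; + 5 × £17.61 standing = £1,420.81
Heat pump: 53,600,000 BTU / 3412 = 15,710 kWh heat; / 2.8 = 5,610 kWh in → × £0.261 = £1,464.33; + 5 × £15.40 standing = £1,541.33
Difference = |£1,420.81 − £1,541.33| = £120.52

£120.52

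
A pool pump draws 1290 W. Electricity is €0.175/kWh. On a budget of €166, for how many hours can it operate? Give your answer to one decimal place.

Energy budget = €166 / €0.175 per kWh = 948.6 kWh = 948,571 Wh
Runtime = 948,571 Wh / 1290 W = 735.3 h

735.3 h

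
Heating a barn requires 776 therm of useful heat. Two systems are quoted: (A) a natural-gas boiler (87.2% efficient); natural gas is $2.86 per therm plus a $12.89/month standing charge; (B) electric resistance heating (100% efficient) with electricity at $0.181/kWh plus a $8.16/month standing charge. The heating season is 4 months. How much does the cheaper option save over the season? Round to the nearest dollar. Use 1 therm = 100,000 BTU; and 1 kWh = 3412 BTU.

Heat load = 776 therm × 100,000 = 77,600,000 BTU
Gas: input = 77,600,000 / 0.872 = 88,990,826 BTU = 889.9 therm → 889.9 × $2.86 = $2,545.14; + 4 × $12.89 standing = $2,596.70
Electric: 77,600,000 BTU / 3412 = 22,740 kWh → × $0.181 = $4,116.53; + 4 × $8.16 standing = $4,149.17
Difference = |$2,596.70 − $4,149.17| = $1,552.47 ≈ $1552

$1552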